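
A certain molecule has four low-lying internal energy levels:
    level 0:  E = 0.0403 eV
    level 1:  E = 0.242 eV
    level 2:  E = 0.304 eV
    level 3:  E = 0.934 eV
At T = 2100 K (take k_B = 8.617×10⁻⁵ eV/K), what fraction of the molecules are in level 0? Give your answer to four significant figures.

0.6377

k_BT = 8.617×10⁻⁵ × 2100 K = 0.180957 eV.
Eᵢ/kT = 0.222705, 1.33733, 1.67996, 5.16145.
Z = Σ e^(−Eᵢ/kT) = e^(−0.222705) + e^(−1.33733) + e^(−1.67996) + e^(−5.16145) = 0.800351 + 0.262546 + 0.186381 + 0.00573338 = 1.25501.
P₀ = e^(−E₀/kT) / Z = 0.800351/1.25501 = 0.6377.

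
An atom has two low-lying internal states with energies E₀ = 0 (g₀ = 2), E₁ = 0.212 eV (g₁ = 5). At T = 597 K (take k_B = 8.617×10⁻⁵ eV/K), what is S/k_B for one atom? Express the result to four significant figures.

k_BT = 8.617×10⁻⁵ × 597 K = 0.0514435 eV.
Eᵢ/kT = 0, 4.12103.
Z = Σ gᵢe^(−Eᵢ/kT) = 2·e^(−0) + 5·e^(−4.12103) = 2.00000 + 0.0811390 = 2.08114.
⟨E⟩ = Σ EᵢPᵢ = 0.00826541 eV.
S/k_B = ln Z + ⟨E⟩/kT = ln(2.08114) + 0.00826541/0.0514435 = 0.732916 + 0.160670 = 0.8936.

0.8936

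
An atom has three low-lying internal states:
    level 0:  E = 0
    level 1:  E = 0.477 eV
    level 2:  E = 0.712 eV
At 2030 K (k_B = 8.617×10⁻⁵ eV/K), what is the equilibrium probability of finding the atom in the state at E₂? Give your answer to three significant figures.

0.0158

k_BT = 8.617×10⁻⁵ × 2030 K = 0.17493 eV.
Eᵢ/kT = 0, 2.7268, 4.0702.
Z = Σ e^(−Eᵢ/kT) = e^(−0) + e^(−2.7268) + e^(−4.0702) = 1.0000 + 0.065428 + 0.017074 = 1.0825.
P₂ = e^(−E₂/kT) / Z = 0.017074/1.0825 = 0.0158.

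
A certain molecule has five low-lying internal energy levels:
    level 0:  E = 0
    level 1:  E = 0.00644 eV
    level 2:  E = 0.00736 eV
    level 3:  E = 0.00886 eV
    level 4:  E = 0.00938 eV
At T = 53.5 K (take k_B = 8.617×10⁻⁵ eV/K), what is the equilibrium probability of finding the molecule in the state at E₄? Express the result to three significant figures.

0.0757

k_BT = 8.617×10⁻⁵ × 53.5 K = 0.0046101 eV.
Eᵢ/kT = 0, 1.3969, 1.5965, 1.9219, 2.0347.
Z = Σ e^(−Eᵢ/kT) = e^(−0) + e^(−1.3969) + e^(−1.5965) + e^(−1.9219) + e^(−2.0347) = 1.0000 + 0.24736 + 0.20260 + 0.14633 + 0.13072 = 1.7270.
P₄ = e^(−E₄/kT) / Z = 0.13072/1.7270 = 0.0757.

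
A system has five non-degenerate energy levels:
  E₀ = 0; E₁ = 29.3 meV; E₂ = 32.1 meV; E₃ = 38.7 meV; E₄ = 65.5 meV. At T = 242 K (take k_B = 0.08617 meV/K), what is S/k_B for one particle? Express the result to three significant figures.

1.17

k_BT = 0.08617 × 242 K = 20.853 meV.
Eᵢ/kT = 0, 1.4051, 1.5393, 1.8558, 3.1410.
Z = Σ e^(−Eᵢ/kT) = e^(−0) + e^(−1.4051) + e^(−1.5393) + e^(−1.8558) + e^(−3.1410) = 1.0000 + 0.24534 + 0.21453 + 0.15633 + 0.043240 = 1.6594.
⟨E⟩ = Σ EᵢPᵢ = 13.835 meV.
S/k_B = ln Z + ⟨E⟩/kT = ln(1.6594) + 13.835/20.853 = 0.50646 + 0.66345 = 1.17.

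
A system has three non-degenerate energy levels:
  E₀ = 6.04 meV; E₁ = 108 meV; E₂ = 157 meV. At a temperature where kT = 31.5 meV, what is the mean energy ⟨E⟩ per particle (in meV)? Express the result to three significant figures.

11.1 meV

Eᵢ/kT = 0.19175, 3.4286, 4.9841.
Z = Σ e^(−Eᵢ/kT) = e^(−0.19175) + e^(−3.4286) + e^(−4.9841) = 0.82551 + 0.032432 + 0.0068459 = 0.86479.
⟨E⟩ = Σ Eᵢ e^(−Eᵢ/kT) / Z = (6.04·0.82551 + 108·0.032432 + 157·0.0068459) / 0.86479 = 11.1 meV.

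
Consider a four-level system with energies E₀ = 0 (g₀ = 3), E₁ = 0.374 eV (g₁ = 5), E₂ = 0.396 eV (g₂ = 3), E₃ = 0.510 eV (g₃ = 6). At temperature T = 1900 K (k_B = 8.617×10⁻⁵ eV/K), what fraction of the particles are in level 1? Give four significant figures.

k_BT = 8.617×10⁻⁵ × 1900 K = 0.163723 eV.
Eᵢ/kT = 0, 2.28435, 2.41872, 3.11502.
Z = Σ gᵢe^(−Eᵢ/kT) = 3·e^(−0) + 5·e^(−2.28435) + 3·e^(−2.41872) + 6·e^(−3.11502) = 3.00000 + 0.509201 + 0.267107 + 0.266266 = 4.04257.
P₁ = g₁ e^(−E₁/kT) / Z = 0.509201/4.04257 = 0.1260.

0.1260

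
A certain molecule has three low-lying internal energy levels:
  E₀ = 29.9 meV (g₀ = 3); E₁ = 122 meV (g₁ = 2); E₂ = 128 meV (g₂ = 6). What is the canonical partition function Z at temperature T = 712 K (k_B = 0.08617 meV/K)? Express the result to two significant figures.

k_BT = 0.08617 × 712 K = 61.35 meV.
Eᵢ/kT = 0.4874, 1.989, 2.086.
Z = Σ gᵢe^(−Eᵢ/kT) = 3·e^(−0.4874) + 2·e^(−1.989) + 6·e^(−2.086) = 1.843 + 0.2737 + 0.7451 = 2.862.

Z = 2.9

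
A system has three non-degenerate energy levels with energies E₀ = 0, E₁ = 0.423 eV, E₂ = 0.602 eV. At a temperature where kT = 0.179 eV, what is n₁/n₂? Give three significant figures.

n₁/n₂ = exp[−(E₁−E₂)/kT] = exp(−(-0.179 eV)/(0.179 eV)) = exp(1.0000) = 2.72.

2.72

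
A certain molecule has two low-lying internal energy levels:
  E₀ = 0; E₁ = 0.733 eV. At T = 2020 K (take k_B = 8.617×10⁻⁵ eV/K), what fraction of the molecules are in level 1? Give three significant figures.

k_BT = 8.617×10⁻⁵ × 2020 K = 0.17406 eV.
Eᵢ/kT = 0, 4.2112.
Z = Σ e^(−Eᵢ/kT) = e^(−0) + e^(−4.2112) = 1.0000 + 0.014829 = 1.0148.
P₁ = e^(−E₁/kT) / Z = 0.014829/1.0148 = 0.0146.

0.0146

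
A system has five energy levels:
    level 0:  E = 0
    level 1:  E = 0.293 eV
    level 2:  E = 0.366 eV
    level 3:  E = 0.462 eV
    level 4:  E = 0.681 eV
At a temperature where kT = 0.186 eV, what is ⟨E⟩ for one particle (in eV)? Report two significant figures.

0.12 eV

Eᵢ/kT = 0, 1.575, 1.968, 2.484, 3.661.
Z = Σ e^(−Eᵢ/kT) = e^(−0) + e^(−1.575) + e^(−1.968) + e^(−2.484) + e^(−3.661) = 1.000 + 0.2070 + 0.1397 + 0.08341 + 0.02571 = 1.456.
⟨E⟩ = Σ Eᵢ e^(−Eᵢ/kT) / Z = (0·1.000 + 0.293·0.2070 + 0.366·0.1397 + 0.462·0.08341 + 0.681·0.02571) / 1.456 = 0.12 eV.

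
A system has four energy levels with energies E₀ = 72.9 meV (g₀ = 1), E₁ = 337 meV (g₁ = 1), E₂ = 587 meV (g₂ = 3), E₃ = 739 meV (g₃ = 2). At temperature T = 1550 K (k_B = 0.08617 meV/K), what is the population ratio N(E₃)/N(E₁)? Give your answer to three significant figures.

0.0986

k_BT = 0.08617 × 1550 K = 133.56 meV.
n₃/n₁ = (g₃/g₁) exp[−(E₃−E₁)/kT] = (2/1) × exp(−(402 meV)/(133.56 meV)) = (2/1) × exp(-3.0099) = 0.0986.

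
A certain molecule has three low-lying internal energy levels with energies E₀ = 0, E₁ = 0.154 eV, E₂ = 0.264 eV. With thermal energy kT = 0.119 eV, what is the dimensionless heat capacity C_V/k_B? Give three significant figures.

0.533

Eᵢ/kT = 0, 1.2941, 2.2185.
Z = Σ e^(−Eᵢ/kT) = e^(−0) + e^(−1.2941) + e^(−2.2185) = 1.0000 + 0.27414 + 0.10877 = 1.3829.
⟨E⟩ = 0.051293 eV, ⟨E²⟩ = 0.010183 eV².
C_V/k_B = (⟨E²⟩ − ⟨E⟩²)/(kT)² = (0.010183 − 0.0026310)/0.014161 = 0.533.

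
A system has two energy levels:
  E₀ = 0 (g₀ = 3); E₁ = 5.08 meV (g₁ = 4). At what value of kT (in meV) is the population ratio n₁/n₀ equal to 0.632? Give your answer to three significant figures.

6.80 meV

n₁/n₀ = (g₁/g₀) exp[−(E₁−E₀)/kT] = 0.632.
⇒ (E₁−E₀)/kT = ln((4/3)/0.632) = ln(2.1097) = 0.74655.
kT = 5.08 meV / 0.74655 = 6.80 meV.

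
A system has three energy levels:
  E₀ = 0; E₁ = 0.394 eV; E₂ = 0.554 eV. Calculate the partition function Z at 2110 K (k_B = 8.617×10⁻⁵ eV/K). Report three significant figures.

k_BT = 8.617×10⁻⁵ × 2110 K = 0.18182 eV.
Eᵢ/kT = 0, 2.1670, 3.0470.
Z = Σ e^(−Eᵢ/kT) = e^(−0) + e^(−2.1670) + e^(−3.0470) = 1.0000 + 0.11452 + 0.047501 = 1.1620.

Z = 1.16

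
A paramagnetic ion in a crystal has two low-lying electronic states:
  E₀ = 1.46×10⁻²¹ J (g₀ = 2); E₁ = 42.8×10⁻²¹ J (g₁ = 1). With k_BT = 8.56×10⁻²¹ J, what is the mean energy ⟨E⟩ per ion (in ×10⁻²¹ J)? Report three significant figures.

1.62 ×10⁻²¹ J

Eᵢ/kT = 0.17056, 5.0000.
Z = Σ gᵢe^(−Eᵢ/kT) = 2·e^(−0.17056) + 1·e^(−5.0000) = 1.6864 + 0.0067379 = 1.6931.
⟨E⟩ = Σ Eᵢ gᵢe^(−Eᵢ/kT) / Z = (1.46·1.6864 + 42.8·0.0067379) / 1.6931 = 1.62 ×10⁻²¹ J.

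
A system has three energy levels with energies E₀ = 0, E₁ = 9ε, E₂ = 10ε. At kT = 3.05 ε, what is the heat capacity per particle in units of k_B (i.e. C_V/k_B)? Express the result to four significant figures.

Eᵢ/kT = 0, 2.95082, 3.27869.
Z = Σ e^(−Eᵢ/kT) = e^(−0) + e^(−2.95082) + e^(−3.27869) = 1.00000 + 0.0522968 + 0.0376776 = 1.08997.
⟨E⟩ = 0.777496 ε, ⟨E²⟩ = 7.34314 ε².
C_V/k_B = (⟨E²⟩ − ⟨E⟩²)/(kT)² = (7.34314 − 0.604500)/9.30250 = 0.7244.

0.7244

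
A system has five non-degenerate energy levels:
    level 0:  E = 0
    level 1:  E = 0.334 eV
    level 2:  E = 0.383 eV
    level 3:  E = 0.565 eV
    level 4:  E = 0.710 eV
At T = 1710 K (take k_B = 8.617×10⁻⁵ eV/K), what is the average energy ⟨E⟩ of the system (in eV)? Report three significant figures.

k_BT = 8.617×10⁻⁵ × 1710 K = 0.14735 eV.
Eᵢ/kT = 0, 2.2667, 2.5993, 3.8344, 4.8185.
Z = Σ e^(−Eᵢ/kT) = e^(−0) + e^(−2.2667) + e^(−2.5993) + e^(−3.8344) + e^(−4.8185) = 1.0000 + 0.10365 + 0.074326 + 0.021614 + 0.0080789 = 1.2077.
⟨E⟩ = Σ Eᵢ e^(−Eᵢ/kT) / Z = (0·1.0000 + 0.334·0.10365 + 0.383·0.074326 + 0.565·0.021614 + 0.710·0.0080789) / 1.2077 = 0.0671 eV.

0.0671 eV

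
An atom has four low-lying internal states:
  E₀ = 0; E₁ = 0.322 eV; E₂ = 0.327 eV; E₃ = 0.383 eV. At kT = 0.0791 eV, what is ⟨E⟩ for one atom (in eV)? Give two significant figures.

0.013 eV

Eᵢ/kT = 0, 4.071, 4.134, 4.842.
Z = Σ e^(−Eᵢ/kT) = e^(−0) + e^(−4.071) + e^(−4.134) + e^(−4.842) = 1.000 + 0.01706 + 0.01602 + 0.007891 = 1.041.
⟨E⟩ = Σ Eᵢ e^(−Eᵢ/kT) / Z = (0·1.000 + 0.322·0.01706 + 0.327·0.01602 + 0.383·0.007891) / 1.041 = 0.013 eV.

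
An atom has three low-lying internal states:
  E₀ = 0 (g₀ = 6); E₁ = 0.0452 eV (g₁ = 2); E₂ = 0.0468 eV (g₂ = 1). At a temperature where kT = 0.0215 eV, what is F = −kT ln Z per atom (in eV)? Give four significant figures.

-0.03977 eV

Eᵢ/kT = 0, 2.10233, 2.17674.
Z = Σ gᵢe^(−Eᵢ/kT) = 6·e^(−0) + 2·e^(−2.10233) + 1·e^(−2.17674) = 6.00000 + 0.244343 + 0.113411 = 6.35775.
F = −kT ln Z = −0.0215 × ln(6.35775) = −0.0215 × 1.84967 = -0.03977 eV.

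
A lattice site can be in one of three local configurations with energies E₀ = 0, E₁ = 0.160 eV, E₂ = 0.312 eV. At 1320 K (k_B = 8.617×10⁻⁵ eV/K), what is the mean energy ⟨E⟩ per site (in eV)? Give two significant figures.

k_BT = 8.617×10⁻⁵ × 1320 K = 0.1137 eV.
Eᵢ/kT = 0, 1.407, 2.744.
Z = Σ e^(−Eᵢ/kT) = e^(−0) + e^(−1.407) + e^(−2.744) = 1.000 + 0.2449 + 0.06431 = 1.309.
⟨E⟩ = Σ Eᵢ e^(−Eᵢ/kT) / Z = (0·1.000 + 0.160·0.2449 + 0.312·0.06431) / 1.309 = 0.045 eV.

0.045 eV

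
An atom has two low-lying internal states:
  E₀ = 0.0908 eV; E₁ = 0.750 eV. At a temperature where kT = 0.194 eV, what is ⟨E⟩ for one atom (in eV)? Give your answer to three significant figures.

Eᵢ/kT = 0.46804, 3.8660.
Z = Σ e^(−Eᵢ/kT) = e^(−0.46804) + e^(−3.8660) = 0.62623 + 0.020942 = 0.64717.
⟨E⟩ = Σ Eᵢ e^(−Eᵢ/kT) / Z = (0.0908·0.62623 + 0.750·0.020942) / 0.64717 = 0.112 eV.

0.112 eV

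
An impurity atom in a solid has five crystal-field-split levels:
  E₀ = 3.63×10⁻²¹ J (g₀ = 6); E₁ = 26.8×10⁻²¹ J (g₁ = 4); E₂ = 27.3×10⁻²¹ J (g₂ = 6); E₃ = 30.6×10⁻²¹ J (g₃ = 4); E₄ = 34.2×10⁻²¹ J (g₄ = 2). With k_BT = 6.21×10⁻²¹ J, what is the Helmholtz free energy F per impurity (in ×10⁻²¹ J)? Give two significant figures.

Eᵢ/kT = 0.5845, 4.316, 4.396, 4.928, 5.507.
Z = Σ gᵢe^(−Eᵢ/kT) = 6·e^(−0.5845) + 4·e^(−4.316) + 6·e^(−4.396) + 4·e^(−4.928) + 2·e^(−5.507) = 3.344 + 0.05341 + 0.07396 + 0.02896 + 0.008117 = 3.508.
F = −kT ln Z = −6.21 × ln(3.508) = −6.21 × 1.255 = -7.8 ×10⁻²¹ J.

-7.8 ×10⁻²¹ J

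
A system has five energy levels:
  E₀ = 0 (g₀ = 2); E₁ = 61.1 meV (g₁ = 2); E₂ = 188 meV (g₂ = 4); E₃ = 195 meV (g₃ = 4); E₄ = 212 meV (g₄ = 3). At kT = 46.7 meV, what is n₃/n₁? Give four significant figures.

n₃/n₁ = (g₃/g₁) exp[−(E₃−E₁)/kT] = (4/2) × exp(−(133.9 meV)/(46.7 meV)) = (4/2) × exp(-2.86724) = 0.1137.

0.1137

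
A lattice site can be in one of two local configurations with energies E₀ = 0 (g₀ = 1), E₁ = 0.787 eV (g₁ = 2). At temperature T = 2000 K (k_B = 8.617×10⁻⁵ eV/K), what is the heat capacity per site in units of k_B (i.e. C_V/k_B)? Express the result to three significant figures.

k_BT = 8.617×10⁻⁵ × 2000 K = 0.17234 eV.
Eᵢ/kT = 0, 4.5666.
Z = Σ gᵢe^(−Eᵢ/kT) = 1·e^(−0) + 2·e^(−4.5666) = 1.0000 + 0.020786 = 1.0208.
⟨E⟩ = 0.016025 eV, ⟨E²⟩ = 0.012612 eV².
C_V/k_B = (⟨E²⟩ − ⟨E⟩²)/(kT)² = (0.012612 − 0.00025680)/0.029701 = 0.416.

0.416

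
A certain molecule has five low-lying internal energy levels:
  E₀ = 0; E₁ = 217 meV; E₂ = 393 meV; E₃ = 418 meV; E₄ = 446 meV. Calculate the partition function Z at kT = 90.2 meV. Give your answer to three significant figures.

Z = 1.12

Eᵢ/kT = 0, 2.4058, 4.3570, 4.6341, 4.9446.
Z = Σ e^(−Eᵢ/kT) = e^(−0) + e^(−2.4058) + e^(−4.3570) + e^(−4.6341) + e^(−4.9446) = 1.0000 + 0.090193 + 0.012817 + 0.0097148 + 0.0071218 = 1.1198.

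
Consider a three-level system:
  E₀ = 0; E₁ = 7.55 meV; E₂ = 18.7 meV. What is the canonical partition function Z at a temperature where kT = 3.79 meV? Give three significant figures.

Eᵢ/kT = 0, 1.9921, 4.9340.
Z = Σ e^(−Eᵢ/kT) = e^(−0) + e^(−1.9921) + e^(−4.9340) = 1.0000 + 0.13641 + 0.0071977 = 1.1436.

Z = 1.14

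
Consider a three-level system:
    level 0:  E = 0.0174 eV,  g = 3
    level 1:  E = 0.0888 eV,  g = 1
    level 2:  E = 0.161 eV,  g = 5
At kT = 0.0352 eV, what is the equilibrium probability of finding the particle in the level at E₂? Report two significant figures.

0.026

Eᵢ/kT = 0.4943, 2.523, 4.574.
Z = Σ gᵢe^(−Eᵢ/kT) = 3·e^(−0.4943) + 1·e^(−2.523) + 5·e^(−4.574) = 1.830 + 0.08022 + 0.05158 = 1.962.
P₂ = g₂ e^(−E₂/kT) / Z = 0.05158/1.962 = 0.026.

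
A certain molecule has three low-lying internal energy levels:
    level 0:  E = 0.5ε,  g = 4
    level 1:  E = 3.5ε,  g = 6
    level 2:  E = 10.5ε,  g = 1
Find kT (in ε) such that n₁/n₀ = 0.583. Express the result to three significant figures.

n₁/n₀ = (g₁/g₀) exp[−(E₁−E₀)/kT] = 0.583.
⇒ (E₁−E₀)/kT = ln((6/4)/0.583) = ln(2.5729) = 0.94503.
kT = 3.0ε / 0.94503 = 3.17 ε.

3.17 ε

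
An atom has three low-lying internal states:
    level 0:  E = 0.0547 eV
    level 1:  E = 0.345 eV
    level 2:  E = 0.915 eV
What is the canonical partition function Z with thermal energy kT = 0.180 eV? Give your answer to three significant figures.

Z = 0.891

Eᵢ/kT = 0.30389, 1.9167, 5.0833.
Z = Σ e^(−Eᵢ/kT) = e^(−0.30389) + e^(−1.9167) + e^(−5.0833) = 0.73794 + 0.14709 + 0.0061994 = 0.89123.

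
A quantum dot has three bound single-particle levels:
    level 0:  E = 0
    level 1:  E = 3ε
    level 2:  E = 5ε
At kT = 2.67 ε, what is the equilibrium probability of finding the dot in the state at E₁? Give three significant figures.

Eᵢ/kT = 0, 1.1236, 1.8727.
Z = Σ e^(−Eᵢ/kT) = e^(−0) + e^(−1.1236) + e^(−1.8727) = 1.0000 + 0.32511 + 0.15371 = 1.4788.
P₁ = e^(−E₁/kT) / Z = 0.32511/1.4788 = 0.220.

0.220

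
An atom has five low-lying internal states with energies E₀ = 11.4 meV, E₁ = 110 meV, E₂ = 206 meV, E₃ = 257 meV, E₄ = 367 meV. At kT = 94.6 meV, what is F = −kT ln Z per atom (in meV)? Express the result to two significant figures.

-32 meV

Eᵢ/kT = 0.1205, 1.163, 2.178, 2.717, 3.879.
Z = Σ e^(−Eᵢ/kT) = e^(−0.1205) + e^(−1.163) + e^(−2.178) + e^(−2.717) + e^(−3.879) = 0.8865 + 0.3125 + 0.1133 + 0.06607 + 0.02067 = 1.399.
F = −kT ln Z = −94.6 × ln(1.399) = −94.6 × 0.3358 = -32 meV.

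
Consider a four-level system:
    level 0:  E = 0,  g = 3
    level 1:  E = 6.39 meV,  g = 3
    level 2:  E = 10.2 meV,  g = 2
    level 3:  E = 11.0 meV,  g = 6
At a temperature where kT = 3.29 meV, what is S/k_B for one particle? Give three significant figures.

1.81

Eᵢ/kT = 0, 1.9422, 3.1003, 3.3435.
Z = Σ gᵢe^(−Eᵢ/kT) = 3·e^(−0) + 3·e^(−1.9422) + 2·e^(−3.1003) + 6·e^(−3.3435) = 3.0000 + 0.43016 + 0.090071 + 0.21188 = 3.7321.
⟨E⟩ = Σ EᵢPᵢ = 1.6072 meV.
S/k_B = ln Z + ⟨E⟩/kT = ln(3.7321) + 1.6072/3.29 = 1.3170 + 0.48851 = 1.81.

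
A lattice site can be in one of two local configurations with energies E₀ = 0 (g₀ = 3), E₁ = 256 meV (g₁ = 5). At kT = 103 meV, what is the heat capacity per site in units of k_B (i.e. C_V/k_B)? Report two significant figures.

Eᵢ/kT = 0, 2.485.
Z = Σ gᵢe^(−Eᵢ/kT) = 3·e^(−0) + 5·e^(−2.485) = 3.000 + 0.4166 = 3.417.
⟨E⟩ = 31.21 meV, ⟨E²⟩ = 7990 meV².
C_V/k_B = (⟨E²⟩ − ⟨E⟩²)/(kT)² = (7990 − 974.1)/10610 = 0.66.

0.66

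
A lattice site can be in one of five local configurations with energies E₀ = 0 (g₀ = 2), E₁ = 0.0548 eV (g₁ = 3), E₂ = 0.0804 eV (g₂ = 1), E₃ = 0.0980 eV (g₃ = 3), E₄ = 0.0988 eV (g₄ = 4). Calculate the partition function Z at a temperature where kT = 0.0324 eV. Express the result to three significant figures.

Eᵢ/kT = 0, 1.6914, 2.4815, 3.0247, 3.0494.
Z = Σ gᵢe^(−Eᵢ/kT) = 2·e^(−0) + 3·e^(−1.6914) + 1·e^(−2.4815) + 3·e^(−3.0247) + 4·e^(−3.0494) = 2.0000 + 0.55278 + 0.083618 + 0.14572 + 0.18955 = 2.9717.

Z = 2.97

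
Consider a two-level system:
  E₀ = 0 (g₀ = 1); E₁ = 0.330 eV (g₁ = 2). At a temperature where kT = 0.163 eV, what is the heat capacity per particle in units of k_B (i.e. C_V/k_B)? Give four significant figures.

0.6774

Eᵢ/kT = 0, 2.02454.
Z = Σ gᵢe^(−Eᵢ/kT) = 1·e^(−0) + 2·e^(−2.02454) = 1.00000 + 0.264109 = 1.26411.
⟨E⟩ = 0.0689465 eV, ⟨E²⟩ = 0.0227523 eV².
C_V/k_B = (⟨E²⟩ − ⟨E⟩²)/(kT)² = (0.0227523 − 0.00475362)/0.0265690 = 0.6774.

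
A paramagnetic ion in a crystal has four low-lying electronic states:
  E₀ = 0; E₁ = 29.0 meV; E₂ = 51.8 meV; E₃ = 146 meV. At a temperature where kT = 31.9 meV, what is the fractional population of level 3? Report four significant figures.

Eᵢ/kT = 0, 0.909091, 1.62382, 4.57680.
Z = Σ e^(−Eᵢ/kT) = e^(−0) + e^(−0.909091) + e^(−1.62382) + e^(−4.57680) = 1.00000 + 0.402890 + 0.197144 + 0.0102878 = 1.61032.
P₃ = e^(−E₃/kT) / Z = 0.0102878/1.61032 = 0.006389.

0.006389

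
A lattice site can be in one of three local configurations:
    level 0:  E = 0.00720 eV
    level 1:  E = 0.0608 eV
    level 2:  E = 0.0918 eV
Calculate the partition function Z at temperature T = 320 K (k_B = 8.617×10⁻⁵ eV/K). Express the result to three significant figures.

Z = 0.916

k_BT = 8.617×10⁻⁵ × 320 K = 0.027574 eV.
Eᵢ/kT = 0.26112, 2.2050, 3.3292.
Z = Σ e^(−Eᵢ/kT) = e^(−0.26112) + e^(−2.2050) + e^(−3.3292) = 0.77019 + 0.11025 + 0.035822 = 0.91626.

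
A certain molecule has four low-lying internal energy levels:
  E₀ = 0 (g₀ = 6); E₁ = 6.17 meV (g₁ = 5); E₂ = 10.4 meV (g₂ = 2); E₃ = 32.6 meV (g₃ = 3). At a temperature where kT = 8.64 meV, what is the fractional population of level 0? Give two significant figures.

Eᵢ/kT = 0, 0.7141, 1.204, 3.773.
Z = Σ gᵢe^(−Eᵢ/kT) = 6·e^(−0) + 5·e^(−0.7141) + 2·e^(−1.204) + 3·e^(−3.773) = 6.000 + 2.448 + 0.6000 + 0.06895 = 9.117.
P₀ = g₀ e^(−E₀/kT) / Z = 6.000/9.117 = 0.66.

0.66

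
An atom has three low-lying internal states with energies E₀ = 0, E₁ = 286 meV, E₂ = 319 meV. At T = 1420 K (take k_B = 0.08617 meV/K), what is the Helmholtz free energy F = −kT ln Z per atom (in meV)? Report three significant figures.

k_BT = 0.08617 × 1420 K = 122.36 meV.
Eᵢ/kT = 0, 2.3374, 2.6071.
Z = Σ e^(−Eᵢ/kT) = e^(−0) + e^(−2.3374) + e^(−2.6071) = 1.0000 + 0.096578 + 0.073748 = 1.1703.
F = −kT ln Z = −122.36 × ln(1.1703) = −122.36 × 0.15726 = -19.2 meV.

-19.2 meV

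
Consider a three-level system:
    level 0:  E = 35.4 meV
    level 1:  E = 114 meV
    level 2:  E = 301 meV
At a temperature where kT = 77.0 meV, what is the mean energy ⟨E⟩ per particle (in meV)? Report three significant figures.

61.8 meV

Eᵢ/kT = 0.45974, 1.4805, 3.9091.
Z = Σ e^(−Eᵢ/kT) = e^(−0.45974) + e^(−1.4805) + e^(−3.9091) = 0.63145 + 0.22752 + 0.020059 = 0.87903.
⟨E⟩ = Σ Eᵢ e^(−Eᵢ/kT) / Z = (35.4·0.63145 + 114·0.22752 + 301·0.020059) / 0.87903 = 61.8 meV.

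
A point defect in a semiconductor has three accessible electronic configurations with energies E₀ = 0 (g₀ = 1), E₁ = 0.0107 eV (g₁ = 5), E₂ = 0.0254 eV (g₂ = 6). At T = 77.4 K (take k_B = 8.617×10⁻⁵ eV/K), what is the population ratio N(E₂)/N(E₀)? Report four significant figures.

0.1331

k_BT = 8.617×10⁻⁵ × 77.4 K = 0.00666956 eV.
n₂/n₀ = (g₂/g₀) exp[−(E₂−E₀)/kT] = (6/1) × exp(−(0.0254 eV)/(0.00666956 eV)) = (6/1) × exp(-3.80835) = 0.1331.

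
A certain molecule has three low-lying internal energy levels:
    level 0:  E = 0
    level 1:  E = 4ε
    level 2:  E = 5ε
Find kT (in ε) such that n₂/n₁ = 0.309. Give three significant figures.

n₂/n₁ = exp[−(E₂−E₁)/kT] = 0.309.
⇒ (E₂−E₁)/kT = ln(1/0.309) = ln(3.2362) = 1.1744.
kT = 1ε / 1.1744 = 0.851 ε.

0.851 ε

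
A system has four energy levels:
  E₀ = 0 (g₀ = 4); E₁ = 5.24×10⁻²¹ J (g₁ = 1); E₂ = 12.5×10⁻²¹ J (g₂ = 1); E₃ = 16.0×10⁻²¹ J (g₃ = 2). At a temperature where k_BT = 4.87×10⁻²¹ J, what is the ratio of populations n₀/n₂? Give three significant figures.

n₀/n₂ = (g₀/g₂) exp[−(E₀−E₂)/kT] = (4/1) × exp(−(-12.5 ×10⁻²¹ J)/(4.87 ×10⁻²¹ J)) = (4/1) × exp(2.5667) = 52.1.

52.1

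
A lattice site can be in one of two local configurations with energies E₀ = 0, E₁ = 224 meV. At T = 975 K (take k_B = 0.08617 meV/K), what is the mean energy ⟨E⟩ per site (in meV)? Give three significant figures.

14.6 meV

k_BT = 0.08617 × 975 K = 84.016 meV.
Eᵢ/kT = 0, 2.6662.
Z = Σ e^(−Eᵢ/kT) = e^(−0) + e^(−2.6662) = 1.0000 + 0.069516 = 1.0695.
⟨E⟩ = Σ Eᵢ e^(−Eᵢ/kT) / Z = (0·1.0000 + 224·0.069516) / 1.0695 = 14.6 meV.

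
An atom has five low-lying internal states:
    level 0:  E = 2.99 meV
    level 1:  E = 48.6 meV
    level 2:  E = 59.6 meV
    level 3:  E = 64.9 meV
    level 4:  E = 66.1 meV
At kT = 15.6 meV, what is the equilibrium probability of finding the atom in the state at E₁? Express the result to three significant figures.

0.0481

Eᵢ/kT = 0.19167, 3.1154, 3.8205, 4.1603, 4.2372.
Z = Σ e^(−Eᵢ/kT) = e^(−0.19167) + e^(−3.1154) + e^(−3.8205) + e^(−4.1603) + e^(−4.2372) = 0.82558 + 0.044361 + 0.021917 + 0.015603 + 0.014448 = 0.92191.
P₁ = e^(−E₁/kT) / Z = 0.044361/0.92191 = 0.0481.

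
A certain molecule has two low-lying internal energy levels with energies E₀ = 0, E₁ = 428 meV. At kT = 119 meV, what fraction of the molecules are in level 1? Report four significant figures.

0.02668

Eᵢ/kT = 0, 3.59664.
Z = Σ e^(−Eᵢ/kT) = e^(−0) + e^(−3.59664) = 1.00000 + 0.0274157 = 1.02742.
P₁ = e^(−E₁/kT) / Z = 0.0274157/1.02742 = 0.02668.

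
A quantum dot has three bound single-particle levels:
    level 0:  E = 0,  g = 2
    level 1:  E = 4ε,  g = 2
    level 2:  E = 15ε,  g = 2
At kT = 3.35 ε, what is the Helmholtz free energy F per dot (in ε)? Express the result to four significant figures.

-3.238 ε

Eᵢ/kT = 0, 1.19403, 4.47761.
Z = Σ gᵢe^(−Eᵢ/kT) = 2·e^(−0) + 2·e^(−1.19403) + 2·e^(−4.47761) = 2.00000 + 0.605995 + 0.0227211 = 2.62872.
F = −kT ln Z = −3.35 × ln(2.62872) = −3.35 × 0.966497 = -3.238 ε.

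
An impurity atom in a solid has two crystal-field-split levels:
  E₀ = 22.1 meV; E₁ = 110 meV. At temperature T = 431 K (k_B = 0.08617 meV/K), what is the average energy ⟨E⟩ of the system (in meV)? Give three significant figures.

k_BT = 0.08617 × 431 K = 37.139 meV.
Eᵢ/kT = 0.59506, 2.9618.
Z = Σ e^(−Eᵢ/kT) = e^(−0.59506) + e^(−2.9618) = 0.55153 + 0.051726 = 0.60326.
⟨E⟩ = Σ Eᵢ e^(−Eᵢ/kT) / Z = (22.1·0.55153 + 110·0.051726) / 0.60326 = 29.6 meV.

29.6 meV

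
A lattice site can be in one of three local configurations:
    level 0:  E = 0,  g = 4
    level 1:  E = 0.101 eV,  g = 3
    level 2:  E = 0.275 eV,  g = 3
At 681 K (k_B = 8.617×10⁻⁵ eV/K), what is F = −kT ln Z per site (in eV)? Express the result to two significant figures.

-0.089 eV

k_BT = 8.617×10⁻⁵ × 681 K = 0.05868 eV.
Eᵢ/kT = 0, 1.721, 4.686.
Z = Σ gᵢe^(−Eᵢ/kT) = 4·e^(−0) + 3·e^(−1.721) + 3·e^(−4.686) = 4.000 + 0.5367 + 0.02767 = 4.564.
F = −kT ln Z = −0.05868 × ln(4.564) = −0.05868 × 1.518 = -0.089 eV.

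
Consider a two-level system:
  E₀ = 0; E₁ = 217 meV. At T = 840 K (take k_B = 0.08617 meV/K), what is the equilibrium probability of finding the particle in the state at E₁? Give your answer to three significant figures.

0.0475

k_BT = 0.08617 × 840 K = 72.383 meV.
Eᵢ/kT = 0, 2.9979.
Z = Σ e^(−Eᵢ/kT) = e^(−0) + e^(−2.9979) = 1.0000 + 0.049892 = 1.0499.
P₁ = e^(−E₁/kT) / Z = 0.049892/1.0499 = 0.0475.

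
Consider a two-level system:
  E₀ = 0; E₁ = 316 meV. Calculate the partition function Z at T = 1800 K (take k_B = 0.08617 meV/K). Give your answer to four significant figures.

Z = 1.130

k_BT = 0.08617 × 1800 K = 155.106 meV.
Eᵢ/kT = 0, 2.03732.
Z = Σ e^(−Eᵢ/kT) = e^(−0) + e^(−2.03732) = 1.00000 + 0.130378 = 1.13038.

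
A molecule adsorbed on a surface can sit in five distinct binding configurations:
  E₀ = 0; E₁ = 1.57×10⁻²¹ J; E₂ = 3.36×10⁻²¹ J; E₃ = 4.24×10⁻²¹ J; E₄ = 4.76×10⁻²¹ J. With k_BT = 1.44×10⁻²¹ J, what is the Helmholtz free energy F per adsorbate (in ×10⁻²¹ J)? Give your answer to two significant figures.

Eᵢ/kT = 0, 1.090, 2.333, 2.944, 3.306.
Z = Σ e^(−Eᵢ/kT) = e^(−0) + e^(−1.090) + e^(−2.333) + e^(−2.944) + e^(−3.306) = 1.000 + 0.3362 + 0.09700 + 0.05265 + 0.03666 = 1.523.
F = −kT ln Z = −1.44 × ln(1.523) = −1.44 × 0.4207 = -0.61 ×10⁻²¹ J.

-0.61 ×10⁻²¹ J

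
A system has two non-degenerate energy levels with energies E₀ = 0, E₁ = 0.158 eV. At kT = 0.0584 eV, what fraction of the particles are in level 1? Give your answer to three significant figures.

Eᵢ/kT = 0, 2.7055.
Z = Σ e^(−Eᵢ/kT) = e^(−0) + e^(−2.7055) = 1.0000 + 0.066837 = 1.0668.
P₁ = e^(−E₁/kT) / Z = 0.066837/1.0668 = 0.0627.

0.0627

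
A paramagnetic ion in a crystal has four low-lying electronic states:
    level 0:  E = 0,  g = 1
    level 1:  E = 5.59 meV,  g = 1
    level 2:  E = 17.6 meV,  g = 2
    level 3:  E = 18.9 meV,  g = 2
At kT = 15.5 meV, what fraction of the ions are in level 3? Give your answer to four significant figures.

Eᵢ/kT = 0, 0.360645, 1.13548, 1.21935.
Z = Σ gᵢe^(−Eᵢ/kT) = 1·e^(−0) + 1·e^(−0.360645) + 2·e^(−1.13548) + 2·e^(−1.21935) = 1.00000 + 0.697226 + 0.642536 + 0.590844 = 2.93061.
P₃ = g₃ e^(−E₃/kT) / Z = 0.590844/2.93061 = 0.2016.

0.2016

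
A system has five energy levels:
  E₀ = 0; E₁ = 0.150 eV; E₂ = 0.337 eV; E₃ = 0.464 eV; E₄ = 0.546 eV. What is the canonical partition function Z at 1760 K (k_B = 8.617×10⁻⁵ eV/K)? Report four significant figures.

k_BT = 8.617×10⁻⁵ × 1760 K = 0.151659 eV.
Eᵢ/kT = 0, 0.989061, 2.22209, 3.05950, 3.60018.
Z = Σ e^(−Eᵢ/kT) = e^(−0) + e^(−0.989061) + e^(−2.22209) + e^(−3.05950) + e^(−3.60018) = 1.00000 + 0.371926 + 0.108382 + 0.0469111 + 0.0273188 = 1.55454.

Z = 1.555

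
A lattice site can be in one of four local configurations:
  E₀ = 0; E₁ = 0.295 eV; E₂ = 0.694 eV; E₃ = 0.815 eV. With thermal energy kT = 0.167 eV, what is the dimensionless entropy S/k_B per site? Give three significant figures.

Eᵢ/kT = 0, 1.7665, 4.1557, 4.8802.
Z = Σ e^(−Eᵢ/kT) = e^(−0) + e^(−1.7665) + e^(−4.1557) + e^(−4.8802) = 1.0000 + 0.17093 + 0.015675 + 0.0075955 = 1.1942.
⟨E⟩ = Σ EᵢPᵢ = 0.056517 eV.
S/k_B = ln Z + ⟨E⟩/kT = ln(1.1942) + 0.056517/0.167 = 0.17748 + 0.33843 = 0.516.

0.516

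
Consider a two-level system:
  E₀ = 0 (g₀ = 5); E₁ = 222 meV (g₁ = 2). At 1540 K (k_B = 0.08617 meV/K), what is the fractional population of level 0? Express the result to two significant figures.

0.93

k_BT = 0.08617 × 1540 K = 132.7 meV.
Eᵢ/kT = 0, 1.673.
Z = Σ gᵢe^(−Eᵢ/kT) = 5·e^(−0) + 2·e^(−1.673) = 5.000 + 0.3754 = 5.375.
P₀ = g₀ e^(−E₀/kT) / Z = 5.000/5.375 = 0.93.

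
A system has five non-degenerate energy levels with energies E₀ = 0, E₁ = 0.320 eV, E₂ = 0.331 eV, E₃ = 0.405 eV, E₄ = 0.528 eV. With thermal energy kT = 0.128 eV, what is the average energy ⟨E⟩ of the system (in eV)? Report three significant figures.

Eᵢ/kT = 0, 2.5000, 2.5859, 3.1641, 4.1250.
Z = Σ e^(−Eᵢ/kT) = e^(−0) + e^(−2.5000) + e^(−2.5859) + e^(−3.1641) + e^(−4.1250) = 1.0000 + 0.082085 + 0.075328 + 0.042252 + 0.016163 = 1.2158.
⟨E⟩ = Σ Eᵢ e^(−Eᵢ/kT) / Z = (0·1.0000 + 0.320·0.082085 + 0.331·0.075328 + 0.405·0.042252 + 0.528·0.016163) / 1.2158 = 0.0632 eV.

0.0632 eV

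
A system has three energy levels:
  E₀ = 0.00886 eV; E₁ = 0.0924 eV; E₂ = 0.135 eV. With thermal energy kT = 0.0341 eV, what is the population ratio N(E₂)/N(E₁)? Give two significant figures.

n₂/n₁ = exp[−(E₂−E₁)/kT] = exp(−(0.0426 eV)/(0.0341 eV)) = exp(-1.249) = 0.29.

0.29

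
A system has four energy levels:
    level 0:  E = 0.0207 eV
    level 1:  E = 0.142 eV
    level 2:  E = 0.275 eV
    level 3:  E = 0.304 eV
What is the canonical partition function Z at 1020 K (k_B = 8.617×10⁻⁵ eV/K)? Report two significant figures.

Z = 1.1

k_BT = 8.617×10⁻⁵ × 1020 K = 0.08789 eV.
Eᵢ/kT = 0.2355, 1.616, 3.129, 3.459.
Z = Σ e^(−Eᵢ/kT) = e^(−0.2355) + e^(−1.616) + e^(−3.129) + e^(−3.459) = 0.7902 + 0.1987 + 0.04376 + 0.03146 = 1.064.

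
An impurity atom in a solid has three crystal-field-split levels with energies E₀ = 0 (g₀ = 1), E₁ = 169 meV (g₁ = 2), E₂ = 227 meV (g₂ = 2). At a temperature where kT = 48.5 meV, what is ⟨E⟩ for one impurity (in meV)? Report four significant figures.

Eᵢ/kT = 0, 3.48454, 4.68041.
Z = Σ gᵢe^(−Eᵢ/kT) = 1·e^(−0) + 2·e^(−3.48454) + 2·e^(−4.68041) = 1.00000 + 0.0613357 + 0.0185504 = 1.07989.
⟨E⟩ = Σ Eᵢ gᵢe^(−Eᵢ/kT) / Z = (0·1.00000 + 169·0.0613357 + 227·0.0185504) / 1.07989 = 13.50 meV.

13.50 meV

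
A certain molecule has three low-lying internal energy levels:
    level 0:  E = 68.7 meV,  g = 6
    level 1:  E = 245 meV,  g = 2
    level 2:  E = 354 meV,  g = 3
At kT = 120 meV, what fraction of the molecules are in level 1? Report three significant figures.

0.0683

Eᵢ/kT = 0.57250, 2.0417, 2.9500.
Z = Σ gᵢe^(−Eᵢ/kT) = 6·e^(−0.57250) + 2·e^(−2.0417) + 3·e^(−2.9500) = 3.3847 + 0.25962 + 0.15702 = 3.8013.
P₁ = g₁ e^(−E₁/kT) / Z = 0.25962/3.8013 = 0.0683.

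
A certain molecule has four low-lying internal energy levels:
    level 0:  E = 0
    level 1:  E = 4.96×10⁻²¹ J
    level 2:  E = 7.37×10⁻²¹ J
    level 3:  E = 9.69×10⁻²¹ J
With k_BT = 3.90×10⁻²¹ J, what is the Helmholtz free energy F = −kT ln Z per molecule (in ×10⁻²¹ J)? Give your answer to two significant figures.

Eᵢ/kT = 0, 1.272, 1.890, 2.485.
Z = Σ e^(−Eᵢ/kT) = e^(−0) + e^(−1.272) + e^(−1.890) + e^(−2.485) = 1.000 + 0.2803 + 0.1511 + 0.08333 = 1.515.
F = −kT ln Z = −3.90 × ln(1.515) = −3.90 × 0.4154 = -1.6 ×10⁻²¹ J.

-1.6 ×10⁻²¹ J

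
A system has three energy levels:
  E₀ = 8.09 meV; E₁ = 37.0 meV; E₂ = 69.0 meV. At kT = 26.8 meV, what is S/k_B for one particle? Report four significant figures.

Eᵢ/kT = 0.301866, 1.38060, 2.57463.
Z = Σ e^(−Eᵢ/kT) = e^(−0.301866) + e^(−1.38060) + e^(−2.57463) = 0.739437 + 0.251428 + 0.0761820 = 1.06705.
⟨E⟩ = Σ EᵢPᵢ = 19.2507 meV.
S/k_B = ln Z + ⟨E⟩/kT = ln(1.06705) + 19.2507/26.8 = 0.0648978 + 0.718310 = 0.7832.

0.7832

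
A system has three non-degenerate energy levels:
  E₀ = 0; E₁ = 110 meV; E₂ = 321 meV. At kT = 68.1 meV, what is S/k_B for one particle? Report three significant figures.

0.490

Eᵢ/kT = 0, 1.6153, 4.7137.
Z = Σ e^(−Eᵢ/kT) = e^(−0) + e^(−1.6153) + e^(−4.7137) = 1.0000 + 0.19883 + 0.0089715 = 1.2078.
⟨E⟩ = Σ EᵢPᵢ = 20.493 meV.
S/k_B = ln Z + ⟨E⟩/kT = ln(1.2078) + 20.493/68.1 = 0.18880 + 0.30093 = 0.490.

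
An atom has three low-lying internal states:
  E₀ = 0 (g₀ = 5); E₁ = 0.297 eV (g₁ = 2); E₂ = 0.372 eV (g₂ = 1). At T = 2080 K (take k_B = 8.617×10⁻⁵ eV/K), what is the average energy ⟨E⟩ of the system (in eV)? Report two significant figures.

0.029 eV

k_BT = 8.617×10⁻⁵ × 2080 K = 0.1792 eV.
Eᵢ/kT = 0, 1.657, 2.076.
Z = Σ gᵢe^(−Eᵢ/kT) = 5·e^(−0) + 2·e^(−1.657) + 1·e^(−2.076) = 5.000 + 0.3814 + 0.1254 = 5.507.
⟨E⟩ = Σ Eᵢ gᵢe^(−Eᵢ/kT) / Z = (0·5.000 + 0.297·0.3814 + 0.372·0.1254) / 5.507 = 0.029 eV.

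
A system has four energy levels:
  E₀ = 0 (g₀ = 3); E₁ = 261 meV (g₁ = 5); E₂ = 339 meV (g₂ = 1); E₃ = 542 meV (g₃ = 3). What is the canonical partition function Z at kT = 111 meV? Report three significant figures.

Z = 3.55

Eᵢ/kT = 0, 2.3514, 3.0541, 4.8829.
Z = Σ gᵢe^(−Eᵢ/kT) = 3·e^(−0) + 5·e^(−2.3514) + 1·e^(−3.0541) + 3·e^(−4.8829) = 3.0000 + 0.47618 + 0.047165 + 0.022725 = 3.5461.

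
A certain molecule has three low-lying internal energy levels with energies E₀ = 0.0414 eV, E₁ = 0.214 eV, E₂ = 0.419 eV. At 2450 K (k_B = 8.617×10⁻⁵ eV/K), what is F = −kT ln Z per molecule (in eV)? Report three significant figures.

k_BT = 8.617×10⁻⁵ × 2450 K = 0.21112 eV.
Eᵢ/kT = 0.19610, 1.0136, 1.9847.
Z = Σ e^(−Eᵢ/kT) = e^(−0.19610) + e^(−1.0136) + e^(−1.9847) = 0.82193 + 0.36291 + 0.13742 = 1.3223.
F = −kT ln Z = −0.21112 × ln(1.3223) = −0.21112 × 0.27937 = -0.0590 eV.

-0.0590 eV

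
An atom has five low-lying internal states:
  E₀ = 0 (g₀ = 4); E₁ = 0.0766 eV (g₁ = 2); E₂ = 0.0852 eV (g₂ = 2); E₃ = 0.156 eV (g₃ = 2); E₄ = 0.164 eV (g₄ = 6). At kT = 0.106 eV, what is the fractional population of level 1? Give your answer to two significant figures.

Eᵢ/kT = 0, 0.7226, 0.8038, 1.472, 1.547.
Z = Σ gᵢe^(−Eᵢ/kT) = 4·e^(−0) + 2·e^(−0.7226) + 2·e^(−0.8038) + 2·e^(−1.472) + 6·e^(−1.547) = 4.000 + 0.9710 + 0.8952 + 0.4589 + 1.277 = 7.602.
P₁ = g₁ e^(−E₁/kT) / Z = 0.9710/7.602 = 0.13.

0.13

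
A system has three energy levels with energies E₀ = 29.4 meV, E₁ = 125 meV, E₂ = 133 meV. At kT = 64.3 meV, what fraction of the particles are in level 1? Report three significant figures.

0.159

Eᵢ/kT = 0.45723, 1.9440, 2.0684.
Z = Σ e^(−Eᵢ/kT) = e^(−0.45723) + e^(−1.9440) + e^(−2.0684) = 0.63303 + 0.14313 + 0.12639 = 0.90255.
P₁ = e^(−E₁/kT) / Z = 0.14313/0.90255 = 0.159.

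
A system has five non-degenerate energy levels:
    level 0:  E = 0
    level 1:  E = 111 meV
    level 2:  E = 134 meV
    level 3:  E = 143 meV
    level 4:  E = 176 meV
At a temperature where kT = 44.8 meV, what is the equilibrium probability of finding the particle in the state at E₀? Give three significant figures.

Eᵢ/kT = 0, 2.4777, 2.9911, 3.1920, 3.9286.
Z = Σ e^(−Eᵢ/kT) = e^(−0) + e^(−2.4777) + e^(−2.9911) + e^(−3.1920) + e^(−3.9286) = 1.0000 + 0.083936 + 0.050232 + 0.041090 + 0.019671 = 1.1949.
P₀ = e^(−E₀/kT) / Z = 1.0000/1.1949 = 0.837.

0.837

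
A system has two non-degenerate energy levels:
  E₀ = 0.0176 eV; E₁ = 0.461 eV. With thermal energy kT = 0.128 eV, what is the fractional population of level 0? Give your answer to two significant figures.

Eᵢ/kT = 0.1375, 3.602.
Z = Σ e^(−Eᵢ/kT) = e^(−0.1375) + e^(−3.602) = 0.8715 + 0.02727 = 0.8988.
P₀ = e^(−E₀/kT) / Z = 0.8715/0.8988 = 0.97.

0.97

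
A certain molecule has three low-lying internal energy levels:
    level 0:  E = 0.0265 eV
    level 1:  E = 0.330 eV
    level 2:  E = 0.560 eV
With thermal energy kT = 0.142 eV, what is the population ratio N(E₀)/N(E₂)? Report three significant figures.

42.8

n₀/n₂ = exp[−(E₀−E₂)/kT] = exp(−(-0.5335 eV)/(0.142 eV)) = exp(3.7570) = 42.8.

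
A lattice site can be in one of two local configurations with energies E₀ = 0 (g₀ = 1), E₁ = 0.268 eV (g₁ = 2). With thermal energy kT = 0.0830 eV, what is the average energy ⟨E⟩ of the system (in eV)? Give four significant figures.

0.01967 eV

Eᵢ/kT = 0, 3.22892.
Z = Σ gᵢe^(−Eᵢ/kT) = 1·e^(−0) + 2·e^(−3.22892) = 1.00000 + 0.0792005 = 1.07920.
⟨E⟩ = Σ Eᵢ gᵢe^(−Eᵢ/kT) / Z = (0·1.00000 + 0.268·0.0792005) / 1.07920 = 0.01967 eV.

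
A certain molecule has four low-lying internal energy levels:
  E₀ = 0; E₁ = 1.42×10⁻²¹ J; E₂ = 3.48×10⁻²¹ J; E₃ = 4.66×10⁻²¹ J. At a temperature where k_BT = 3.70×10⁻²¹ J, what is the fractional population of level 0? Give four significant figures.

0.4245

Eᵢ/kT = 0, 0.383784, 0.940541, 1.25946.
Z = Σ e^(−Eᵢ/kT) = e^(−0) + e^(−0.383784) + e^(−0.940541) + e^(−1.25946) = 1.00000 + 0.681279 + 0.390417 + 0.283807 = 2.35550.
P₀ = e^(−E₀/kT) / Z = 1.00000/2.35550 = 0.4245.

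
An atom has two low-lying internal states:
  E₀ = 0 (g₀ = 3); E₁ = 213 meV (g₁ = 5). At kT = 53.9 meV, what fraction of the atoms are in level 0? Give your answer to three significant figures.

Eᵢ/kT = 0, 3.9518.
Z = Σ gᵢe^(−Eᵢ/kT) = 3·e^(−0) + 5·e^(−3.9518) = 3.0000 + 0.096100 = 3.0961.
P₀ = g₀ e^(−E₀/kT) / Z = 3.0000/3.0961 = 0.969.

0.969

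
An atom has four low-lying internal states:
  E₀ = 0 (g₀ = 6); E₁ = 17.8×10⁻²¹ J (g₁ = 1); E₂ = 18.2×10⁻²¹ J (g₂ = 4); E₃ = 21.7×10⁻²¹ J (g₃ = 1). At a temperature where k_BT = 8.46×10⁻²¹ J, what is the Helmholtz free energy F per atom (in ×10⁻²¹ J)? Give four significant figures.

Eᵢ/kT = 0, 2.10402, 2.15130, 2.56501.
Z = Σ gᵢe^(−Eᵢ/kT) = 6·e^(−0) + 1·e^(−2.10402) + 4·e^(−2.15130) + 1·e^(−2.56501) = 6.00000 + 0.121965 + 0.465331 + 0.0769184 = 6.66421.
F = −kT ln Z = −8.46 × ln(6.66421) = −8.46 × 1.89675 = -16.05 ×10⁻²¹ J.

-16.05 ×10⁻²¹ J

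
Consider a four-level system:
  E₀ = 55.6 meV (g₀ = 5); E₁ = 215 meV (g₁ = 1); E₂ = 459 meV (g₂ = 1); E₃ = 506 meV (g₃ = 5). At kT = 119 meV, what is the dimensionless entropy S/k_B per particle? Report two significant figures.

1.9

Eᵢ/kT = 0.4672, 1.807, 3.857, 4.252.
Z = Σ gᵢe^(−Eᵢ/kT) = 5·e^(−0.4672) + 1·e^(−1.807) + 1·e^(−3.857) + 5·e^(−4.252) = 3.134 + 0.1641 + 0.02113 + 0.07118 = 3.390.
⟨E⟩ = Σ EᵢPᵢ = 75.29 meV.
S/k_B = ln Z + ⟨E⟩/kT = ln(3.390) + 75.29/119 = 1.221 + 0.6327 = 1.9.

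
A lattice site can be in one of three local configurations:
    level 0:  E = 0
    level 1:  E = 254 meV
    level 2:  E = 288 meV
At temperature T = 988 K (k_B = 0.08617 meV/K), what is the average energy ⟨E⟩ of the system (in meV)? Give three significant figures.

20.9 meV

k_BT = 0.08617 × 988 K = 85.136 meV.
Eᵢ/kT = 0, 2.9835, 3.3828.
Z = Σ e^(−Eᵢ/kT) = e^(−0) + e^(−2.9835) + e^(−3.3828) = 1.0000 + 0.050615 + 0.033952 = 1.0846.
⟨E⟩ = Σ Eᵢ e^(−Eᵢ/kT) / Z = (0·1.0000 + 254·0.050615 + 288·0.033952) / 1.0846 = 20.9 meV.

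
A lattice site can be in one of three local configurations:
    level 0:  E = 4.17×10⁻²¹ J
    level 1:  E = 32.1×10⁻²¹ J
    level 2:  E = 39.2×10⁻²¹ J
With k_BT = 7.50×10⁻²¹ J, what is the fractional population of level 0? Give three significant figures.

Eᵢ/kT = 0.55600, 4.2800, 5.2267.
Z = Σ e^(−Eᵢ/kT) = e^(−0.55600) + e^(−4.2800) + e^(−5.2267) = 0.57350 + 0.013843 + 0.0053712 = 0.59271.
P₀ = e^(−E₀/kT) / Z = 0.57350/0.59271 = 0.968.

0.968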